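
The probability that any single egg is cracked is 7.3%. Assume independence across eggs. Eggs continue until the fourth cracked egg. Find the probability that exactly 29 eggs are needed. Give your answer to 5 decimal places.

0.01398

Y = trial on which the fourth success occurs; negative binomial, r=4, p=0.073.
P(Y=29) = C(28,3) · p^4 · (1−p)^25
= 3276 · 2.8398e-05 · 0.15031 = 0.0139839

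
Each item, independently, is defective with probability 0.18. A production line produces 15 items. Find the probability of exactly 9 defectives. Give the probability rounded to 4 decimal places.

X ~ Binomial(n=15, p=0.18).
P(X=9) = C(15,9) · p^9 · (1−p)^6
= 5005 · 1.9836e-07 · 0.30401 = 0.000302

0.0003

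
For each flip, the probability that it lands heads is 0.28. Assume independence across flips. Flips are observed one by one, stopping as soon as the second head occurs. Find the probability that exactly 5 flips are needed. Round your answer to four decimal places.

Y = trial on which the second success occurs; negative binomial, r=2, p=0.28.
P(Y=5) = C(4,1) · p^2 · (1−p)^3
= 4 · 0.0784 · 0.37325 = 0.117051

0.1171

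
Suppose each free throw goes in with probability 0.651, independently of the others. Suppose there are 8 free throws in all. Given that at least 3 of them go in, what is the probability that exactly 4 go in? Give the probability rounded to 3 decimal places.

0.191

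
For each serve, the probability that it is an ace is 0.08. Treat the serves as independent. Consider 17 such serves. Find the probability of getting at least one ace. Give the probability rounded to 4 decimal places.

0.7577

P(at least one) = 1 − P(none) = 1 − (1 − 0.08)^17
= 1 − 0.242322 = 0.757678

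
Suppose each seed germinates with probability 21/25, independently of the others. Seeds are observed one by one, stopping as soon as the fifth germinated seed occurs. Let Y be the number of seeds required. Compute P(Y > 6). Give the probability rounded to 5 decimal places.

0.24722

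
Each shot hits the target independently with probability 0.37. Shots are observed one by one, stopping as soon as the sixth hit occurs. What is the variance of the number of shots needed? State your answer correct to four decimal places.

27.6114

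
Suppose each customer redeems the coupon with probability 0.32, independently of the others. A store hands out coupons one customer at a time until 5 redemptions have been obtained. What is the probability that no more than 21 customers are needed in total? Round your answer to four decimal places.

0.8513

Finishing within 21 customers ⇔ at least 5 successes in the first 21. With X ~ Binomial(21, 0.32), P(Y ≤ 21) = 1 − P(X ≤ 4).
  k=0: C(21,0)·0.32^0·0.68^21 = 0.000304
  k=1: C(21,1)·0.32^1·0.68^20 = 0.003003
  k=2: C(21,2)·0.32^2·0.68^19 = 0.014132
  k=3: C(21,3)·0.32^3·0.68^18 = 0.042117
  k=4: C(21,4)·0.32^4·0.68^17 = 0.089190
1 − 0.148746 = 0.851254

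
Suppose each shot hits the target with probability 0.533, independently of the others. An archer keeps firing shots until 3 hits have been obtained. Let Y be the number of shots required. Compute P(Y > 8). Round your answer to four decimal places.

Needing more than 8 shots ⇔ fewer than 3 successes in the first 8. With X ~ Binomial(8, 0.533), P(Y > 8) = P(X ≤ 2).
  k=0: C(8,0)·0.533^0·0.467^8 = 0.002262
  k=1: C(8,1)·0.533^1·0.467^7 = 0.020655
  k=2: C(8,2)·0.533^2·0.467^6 = 0.082511
P(X ≤ 2) = 0.105429

0.1054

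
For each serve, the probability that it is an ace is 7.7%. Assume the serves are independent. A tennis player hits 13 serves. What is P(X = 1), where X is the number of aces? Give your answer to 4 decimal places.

0.3827

X ~ Binomial(n=13, p=0.077).
P(X=1) = C(13,1) · p^1 · (1−p)^12
= 13 · 0.077 · 0.38231 = 0.382696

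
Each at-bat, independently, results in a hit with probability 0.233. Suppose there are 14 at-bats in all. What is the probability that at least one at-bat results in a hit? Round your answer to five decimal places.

0.97561

P(at least one) = 1 − P(none) = 1 − (1 − 0.233)^14
= 1 − 0.0243857 = 0.9756143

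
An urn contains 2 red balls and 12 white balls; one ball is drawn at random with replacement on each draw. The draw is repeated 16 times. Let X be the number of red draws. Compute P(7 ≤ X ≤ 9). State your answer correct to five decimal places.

0.00422

X ~ Binomial(16, 0.142857); P(7 ≤ X ≤ 9) = Σ C(16,k) p^k (1−p)^(16−k) over k:
  k=7: C(16,7)·0.142857^7·0.857143^9 = 0.0034691
  k=8: C(16,8)·0.142857^8·0.857143^8 = 0.0006505
  k=9: C(16,9)·0.142857^9·0.857143^7 = 0.0000964
Total = 0.0042159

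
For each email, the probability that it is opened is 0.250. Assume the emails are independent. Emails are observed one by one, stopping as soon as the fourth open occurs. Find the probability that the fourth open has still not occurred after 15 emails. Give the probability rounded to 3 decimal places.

Needing more than 15 emails ⇔ fewer than 4 successes in the first 15. With X ~ Binomial(15, 0.25), P(Y > 15) = P(X ≤ 3).
  k=0: C(15,0)·0.25^0·0.75^15 = 0.01336
  k=1: C(15,1)·0.25^1·0.75^14 = 0.06682
  k=2: C(15,2)·0.25^2·0.75^13 = 0.15591
  k=3: C(15,3)·0.25^3·0.75^12 = 0.22520
P(X ≤ 3) = 0.46129

0.461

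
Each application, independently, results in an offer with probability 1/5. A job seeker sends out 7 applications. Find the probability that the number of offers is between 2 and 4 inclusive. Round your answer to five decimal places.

X ~ Binomial(7, 0.20); P(2 ≤ X ≤ 4) = Σ C(7,k) p^k (1−p)^(7−k) over k:
  k=2: C(7,2)·0.20^2·0.80^5 = 0.2752512
  k=3: C(7,3)·0.20^3·0.80^4 = 0.1146880
  k=4: C(7,4)·0.20^4·0.80^3 = 0.0286720
Total = 0.4186112

0.41861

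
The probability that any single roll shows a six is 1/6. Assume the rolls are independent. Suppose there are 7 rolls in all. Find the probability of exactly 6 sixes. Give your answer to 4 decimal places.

0.0001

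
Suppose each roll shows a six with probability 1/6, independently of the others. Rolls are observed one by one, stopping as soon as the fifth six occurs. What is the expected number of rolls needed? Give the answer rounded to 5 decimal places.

Y = total rolls until the fifth success; negative binomial with r=5, p=0.166667.
E[Y] = r / p = 5 / 0.166667 = 30.0000000

30.00000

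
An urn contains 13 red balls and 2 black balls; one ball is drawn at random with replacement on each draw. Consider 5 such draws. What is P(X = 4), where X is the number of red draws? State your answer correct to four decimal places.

0.3761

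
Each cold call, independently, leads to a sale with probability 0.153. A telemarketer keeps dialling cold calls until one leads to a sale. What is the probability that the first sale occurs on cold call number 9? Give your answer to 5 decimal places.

Geometric (trials to first success), p = 0.153.
P(Y = 9) = (1−p)^8 · p = 0.26489 · 0.153 = 0.0405283

0.04053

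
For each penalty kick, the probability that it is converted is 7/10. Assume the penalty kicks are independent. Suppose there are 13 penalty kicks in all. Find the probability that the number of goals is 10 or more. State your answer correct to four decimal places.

X ~ Binomial(13, 0.70); P(X ≥ 10) = Σ C(13,k) p^k (1−p)^(13−k) over k:
  k=10: C(13,10)·0.70^10·0.30^3 = 0.218127
  k=11: C(13,11)·0.70^11·0.30^2 = 0.138808
  k=12: C(13,12)·0.70^12·0.30^1 = 0.053981
  k=13: C(13,13)·0.70^13·0.30^0 = 0.009689
Total = 0.420606

0.4206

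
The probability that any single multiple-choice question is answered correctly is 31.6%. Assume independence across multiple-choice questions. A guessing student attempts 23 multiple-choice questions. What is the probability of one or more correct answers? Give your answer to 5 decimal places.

0.99984

P(at least one) = 1 − P(none) = 1 − (1 − 0.316)^23
= 1 − 0.0001608 = 0.9998392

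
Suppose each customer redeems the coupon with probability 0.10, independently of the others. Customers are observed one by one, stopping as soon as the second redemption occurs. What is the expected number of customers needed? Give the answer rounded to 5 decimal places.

20.00000

Y = total customers until the second success; negative binomial with r=2, p=0.10.
E[Y] = r / p = 2 / 0.10 = 20.0000000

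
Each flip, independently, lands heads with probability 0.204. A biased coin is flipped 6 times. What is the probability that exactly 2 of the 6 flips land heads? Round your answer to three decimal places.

X ~ Binomial(n=6, p=0.204).
P(X=2) = C(6,2) · p^2 · (1−p)^4
= 15 · 0.041616 · 0.40147 = 0.25061

0.251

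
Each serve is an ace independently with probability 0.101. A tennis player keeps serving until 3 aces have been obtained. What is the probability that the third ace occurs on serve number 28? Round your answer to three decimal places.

0.025

Y = trial on which the third success occurs; negative binomial, r=3, p=0.101.
P(Y=28) = C(27,2) · p^3 · (1−p)^25
= 351 · 0.0010303 · 0.069822 = 0.02525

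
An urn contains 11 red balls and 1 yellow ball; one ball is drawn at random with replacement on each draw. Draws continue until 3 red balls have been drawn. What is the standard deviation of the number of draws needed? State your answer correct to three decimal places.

Y = total draws until the third success; negative binomial with r=3, p=0.916667.
SD(Y) = √[r(1−p)/p²] = √(0.29752) = 0.54545

0.545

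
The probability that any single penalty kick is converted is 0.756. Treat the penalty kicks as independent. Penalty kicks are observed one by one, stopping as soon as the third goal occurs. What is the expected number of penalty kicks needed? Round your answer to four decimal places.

3.9683

Y = total penalty kicks until the third success; negative binomial with r=3, p=0.756.
E[Y] = r / p = 3 / 0.756 = 3.968254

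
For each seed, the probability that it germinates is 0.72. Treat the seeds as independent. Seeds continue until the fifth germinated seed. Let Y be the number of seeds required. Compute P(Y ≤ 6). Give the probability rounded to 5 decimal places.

Finishing within 6 seeds ⇔ at least 5 successes in the first 6. With X ~ Binomial(6, 0.72), P(Y ≤ 6) = 1 − P(X ≤ 4).
  k=0: C(6,0)·0.72^0·0.28^6 = 0.0004819
  k=1: C(6,1)·0.72^1·0.28^5 = 0.0074349
  k=2: C(6,2)·0.72^2·0.28^4 = 0.0477957
  k=3: C(6,3)·0.72^3·0.28^3 = 0.1638708
  k=4: C(6,4)·0.72^4·0.28^2 = 0.3160365
1 − 0.5356198 = 0.4643802

0.46438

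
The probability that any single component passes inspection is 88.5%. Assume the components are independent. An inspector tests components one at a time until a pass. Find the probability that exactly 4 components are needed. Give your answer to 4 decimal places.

Geometric (trials to first success), p = 0.885.
P(Y = 4) = (1−p)^3 · p = 0.0015209 · 0.885 = 0.001346

0.0013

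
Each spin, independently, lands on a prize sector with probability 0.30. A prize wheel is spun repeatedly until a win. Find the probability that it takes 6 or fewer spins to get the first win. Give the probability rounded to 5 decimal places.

Y = number of spins to the first success; geometric, p = 0.30.
P(Y ≤ 6) = 1 − (1−p)^6 = 1 − 0.1176490 = 0.8823510

0.88235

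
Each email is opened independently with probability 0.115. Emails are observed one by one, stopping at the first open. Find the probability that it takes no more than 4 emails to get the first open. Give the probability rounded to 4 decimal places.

Y = number of emails to the first success; geometric, p = 0.115.
P(Y ≤ 4) = 1 − (1−p)^4 = 1 − 0.613441 = 0.386559

0.3866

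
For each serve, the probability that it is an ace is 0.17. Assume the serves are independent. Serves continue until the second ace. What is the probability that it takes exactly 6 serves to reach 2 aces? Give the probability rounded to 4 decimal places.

Y = trial on which the second success occurs; negative binomial, r=2, p=0.17.
P(Y=6) = C(5,1) · p^2 · (1−p)^4
= 5 · 0.0289 · 0.47458 = 0.068577

0.0686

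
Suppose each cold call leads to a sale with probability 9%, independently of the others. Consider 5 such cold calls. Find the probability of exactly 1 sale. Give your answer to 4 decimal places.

X ~ Binomial(n=5, p=0.09).
P(X=1) = C(5,1) · p^1 · (1−p)^4
= 5 · 0.09 · 0.68575 = 0.308587

0.3086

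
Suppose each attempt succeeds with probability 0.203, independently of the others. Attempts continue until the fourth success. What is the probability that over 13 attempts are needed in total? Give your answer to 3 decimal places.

0.738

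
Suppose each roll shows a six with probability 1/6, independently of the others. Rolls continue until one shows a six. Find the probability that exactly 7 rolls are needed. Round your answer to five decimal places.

Geometric (trials to first success), p = 0.166667.
P(Y = 7) = (1−p)^6 · p = 0.3349 · 0.166667 = 0.0558163

0.05582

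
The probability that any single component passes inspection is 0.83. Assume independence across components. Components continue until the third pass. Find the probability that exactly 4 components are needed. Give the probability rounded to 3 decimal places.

0.292

Y = trial on which the third success occurs; negative binomial, r=3, p=0.83.
P(Y=4) = C(3,2) · p^3 · (1−p)^1
= 3 · 0.57179 · 0.17 = 0.29161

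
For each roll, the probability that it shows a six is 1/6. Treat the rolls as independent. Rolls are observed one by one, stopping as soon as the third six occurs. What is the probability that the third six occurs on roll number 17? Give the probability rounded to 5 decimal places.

Y = trial on which the third success occurs; negative binomial, r=3, p=0.166667.
P(Y=17) = C(16,2) · p^3 · (1−p)^14
= 120 · 0.0046296 · 0.077887 = 0.0432703

0.04327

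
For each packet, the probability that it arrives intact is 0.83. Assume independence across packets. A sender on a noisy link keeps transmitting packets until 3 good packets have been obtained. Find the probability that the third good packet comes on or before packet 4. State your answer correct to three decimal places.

0.863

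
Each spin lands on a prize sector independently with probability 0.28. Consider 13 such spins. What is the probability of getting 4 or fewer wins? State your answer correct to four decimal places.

0.7130

X ~ Binomial(13, 0.28); P(X ≤ 4) = Σ C(13,k) p^k (1−p)^(13−k) over k:
  k=0: C(13,0)·0.28^0·0.72^13 = 0.013974
  k=1: C(13,1)·0.28^1·0.72^12 = 0.070647
  k=2: C(13,2)·0.28^2·0.72^11 = 0.164842
  k=3: C(13,3)·0.28^3·0.72^10 = 0.235053
  k=4: C(13,4)·0.28^4·0.72^9 = 0.228523
Total = 0.713039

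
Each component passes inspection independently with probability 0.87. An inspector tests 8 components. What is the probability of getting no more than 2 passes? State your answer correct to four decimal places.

0.0001

X ~ Binomial(8, 0.87); P(X ≤ 2) = Σ C(8,k) p^k (1−p)^(8−k) over k:
  k=0: C(8,0)·0.87^0·0.13^8 = 0.000000
  k=1: C(8,1)·0.87^1·0.13^7 = 0.000004
  k=2: C(8,2)·0.87^2·0.13^6 = 0.000102
Total = 0.000107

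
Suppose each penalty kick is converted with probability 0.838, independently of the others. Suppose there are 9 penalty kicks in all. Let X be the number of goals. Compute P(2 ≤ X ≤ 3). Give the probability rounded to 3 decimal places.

X ~ Binomial(9, 0.838); P(2 ≤ X ≤ 3) = Σ C(9,k) p^k (1−p)^(9−k) over k:
  k=2: C(9,2)·0.838^2·0.162^7 = 0.00007
  k=3: C(9,3)·0.838^3·0.162^6 = 0.00089
Total = 0.00097

0.001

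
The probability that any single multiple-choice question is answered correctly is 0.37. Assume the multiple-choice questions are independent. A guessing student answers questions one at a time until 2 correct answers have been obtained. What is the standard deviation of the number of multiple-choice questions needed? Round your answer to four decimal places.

Y = total multiple-choice questions until the second success; negative binomial with r=2, p=0.37.
SD(Y) = √[r(1−p)/p²] = √(9.203798) = 3.033776

3.0338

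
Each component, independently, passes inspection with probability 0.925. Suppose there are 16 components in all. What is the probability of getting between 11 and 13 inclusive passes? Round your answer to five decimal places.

0.11274

X ~ Binomial(16, 0.925); P(11 ≤ X ≤ 13) = Σ C(16,k) p^k (1−p)^(16−k) over k:
  k=11: C(16,11)·0.925^11·0.075^5 = 0.0043969
  k=12: C(16,12)·0.925^12·0.075^4 = 0.0225953
  k=13: C(16,13)·0.925^13·0.075^3 = 0.0857461
Total = 0.1127383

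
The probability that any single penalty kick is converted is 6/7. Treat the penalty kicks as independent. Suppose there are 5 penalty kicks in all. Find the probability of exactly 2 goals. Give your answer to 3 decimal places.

0.021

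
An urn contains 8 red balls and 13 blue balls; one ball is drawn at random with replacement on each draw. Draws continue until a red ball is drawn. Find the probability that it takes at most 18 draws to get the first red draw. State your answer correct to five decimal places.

0.99982

Y = number of draws to the first success; geometric, p = 0.380952.
P(Y ≤ 18) = 1 − (1−p)^18 = 1 − 0.0001783 = 0.9998217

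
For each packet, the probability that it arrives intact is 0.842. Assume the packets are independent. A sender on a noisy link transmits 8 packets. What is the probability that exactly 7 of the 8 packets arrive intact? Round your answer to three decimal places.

X ~ Binomial(n=8, p=0.842).
P(X=7) = C(8,7) · p^7 · (1−p)^1
= 8 · 0.30004 · 0.158 = 0.37926

0.379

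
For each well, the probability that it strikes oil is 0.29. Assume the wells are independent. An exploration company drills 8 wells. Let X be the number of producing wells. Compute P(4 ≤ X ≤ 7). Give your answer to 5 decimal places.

X ~ Binomial(8, 0.29); P(4 ≤ X ≤ 7) = Σ C(8,k) p^k (1−p)^(8−k) over k:
  k=4: C(8,4)·0.29^4·0.71^4 = 0.1258124
  k=5: C(8,5)·0.29^5·0.71^3 = 0.0411105
  k=6: C(8,6)·0.29^6·0.71^2 = 0.0083958
  k=7: C(8,7)·0.29^7·0.71^1 = 0.0009798
Total = 0.1762985

0.17630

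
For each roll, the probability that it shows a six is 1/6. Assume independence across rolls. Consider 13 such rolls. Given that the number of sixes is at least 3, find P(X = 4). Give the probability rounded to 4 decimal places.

0.2875

X ~ Binomial(13, 0.166667). Want P(X=4 | X≥3) = P(X=4) / P(X≥3).
P(X=4) = C(13,4)·0.166667^4·0.833333^9 = 0.106923
P(X≥3) = 1 − 0.093464 − 0.243006 − 0.291607 = 0.371923
Ratio = 0.106923 / 0.371923 = 0.287486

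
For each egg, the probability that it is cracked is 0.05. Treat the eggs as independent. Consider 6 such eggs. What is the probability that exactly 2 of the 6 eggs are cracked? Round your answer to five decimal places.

X ~ Binomial(n=6, p=0.05).
P(X=2) = C(6,2) · p^2 · (1−p)^4
= 15 · 0.0025 · 0.81451 = 0.0305440

0.03054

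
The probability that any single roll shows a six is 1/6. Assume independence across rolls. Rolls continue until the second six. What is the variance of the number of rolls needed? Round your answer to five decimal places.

Y = total rolls until the second success; negative binomial with r=2, p=0.166667.
Var(Y) = r(1−p)/p² = 2·0.833333 / 0.166667² = 60.0000000

60.00000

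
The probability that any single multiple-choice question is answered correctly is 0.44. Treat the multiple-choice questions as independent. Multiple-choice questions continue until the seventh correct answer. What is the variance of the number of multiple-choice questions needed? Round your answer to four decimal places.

Y = total multiple-choice questions until the seventh success; negative binomial with r=7, p=0.44.
Var(Y) = r(1−p)/p² = 7·0.56 / 0.44² = 20.247934

20.2479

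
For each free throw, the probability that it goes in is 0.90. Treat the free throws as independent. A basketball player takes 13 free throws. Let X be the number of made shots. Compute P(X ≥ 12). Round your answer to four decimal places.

0.6213

X ~ Binomial(13, 0.90); P(X ≥ 12) = Σ C(13,k) p^k (1−p)^(13−k) over k:
  k=12: C(13,12)·0.90^12·0.10^1 = 0.367158
  k=13: C(13,13)·0.90^13·0.10^0 = 0.254187
Total = 0.621345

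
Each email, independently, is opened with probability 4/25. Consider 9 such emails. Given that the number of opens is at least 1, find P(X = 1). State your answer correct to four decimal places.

X ~ Binomial(9, 0.16). Want P(X=1 | X≥1) = P(X=1) / P(X≥1).
P(X=1) = C(9,1)·0.16^1·0.84^8 = 0.356941
P(X≥1) = 1 − 0.208216 = 0.791784
Ratio = 0.356941 / 0.791784 = 0.450806

0.4508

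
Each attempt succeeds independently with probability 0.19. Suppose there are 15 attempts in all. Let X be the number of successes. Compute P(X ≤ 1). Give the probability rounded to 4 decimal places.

X ~ Binomial(15, 0.19); P(X ≤ 1) = Σ C(15,k) p^k (1−p)^(15−k) over k:
  k=0: C(15,0)·0.19^0·0.81^15 = 0.042391
  k=1: C(15,1)·0.19^1·0.81^14 = 0.149154
Total = 0.191545

0.1915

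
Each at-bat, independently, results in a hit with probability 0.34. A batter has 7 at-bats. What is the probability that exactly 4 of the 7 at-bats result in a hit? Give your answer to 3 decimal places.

0.134

X ~ Binomial(n=7, p=0.34).
P(X=4) = C(7,4) · p^4 · (1−p)^3
= 35 · 0.013363 · 0.2875 = 0.13447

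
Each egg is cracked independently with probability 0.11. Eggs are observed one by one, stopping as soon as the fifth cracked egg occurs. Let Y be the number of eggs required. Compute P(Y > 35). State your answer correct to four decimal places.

0.6601

Needing more than 35 eggs ⇔ fewer than 5 successes in the first 35. With X ~ Binomial(35, 0.11), P(Y > 35) = P(X ≤ 4).
  k=0: C(35,0)·0.11^0·0.89^35 = 0.016930
  k=1: C(35,1)·0.11^1·0.89^34 = 0.073235
  k=2: C(35,2)·0.11^2·0.89^33 = 0.153877
  k=3: C(35,3)·0.11^3·0.89^32 = 0.209203
  k=4: C(35,4)·0.11^4·0.89^31 = 0.206852
P(X ≤ 4) = 0.660097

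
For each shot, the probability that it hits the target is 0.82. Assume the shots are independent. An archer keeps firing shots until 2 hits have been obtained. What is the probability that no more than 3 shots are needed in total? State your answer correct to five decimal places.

0.91446

Finishing within 3 shots ⇔ at least 2 successes in the first 3. With X ~ Binomial(3, 0.82), P(Y ≤ 3) = 1 − P(X ≤ 1).
  k=0: C(3,0)·0.82^0·0.18^3 = 0.0058320
  k=1: C(3,1)·0.82^1·0.18^2 = 0.0797040
1 − 0.0855360 = 0.9144640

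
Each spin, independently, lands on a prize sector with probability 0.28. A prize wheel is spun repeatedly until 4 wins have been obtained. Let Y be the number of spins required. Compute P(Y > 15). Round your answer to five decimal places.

0.35839

Needing more than 15 spins ⇔ fewer than 4 successes in the first 15. With X ~ Binomial(15, 0.28), P(Y > 15) = P(X ≤ 3).
  k=0: C(15,0)·0.28^0·0.72^15 = 0.0072442
  k=1: C(15,1)·0.28^1·0.72^14 = 0.0422575
  k=2: C(15,2)·0.28^2·0.72^13 = 0.1150344
  k=3: C(15,3)·0.28^3·0.72^12 = 0.1938543
P(X ≤ 3) = 0.3583904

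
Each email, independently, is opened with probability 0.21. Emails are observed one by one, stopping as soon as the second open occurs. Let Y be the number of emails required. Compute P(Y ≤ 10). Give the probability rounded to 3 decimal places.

0.654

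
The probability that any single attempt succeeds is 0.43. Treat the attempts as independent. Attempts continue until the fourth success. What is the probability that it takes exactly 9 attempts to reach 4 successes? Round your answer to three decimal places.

Y = trial on which the fourth success occurs; negative binomial, r=4, p=0.43.
P(Y=9) = C(8,3) · p^4 · (1−p)^5
= 56 · 0.034188 · 0.060169 = 0.11520

0.115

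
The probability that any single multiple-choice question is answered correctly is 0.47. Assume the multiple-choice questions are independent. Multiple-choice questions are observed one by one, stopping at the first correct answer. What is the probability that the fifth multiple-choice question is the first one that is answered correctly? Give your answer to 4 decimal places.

0.0371

Geometric (trials to first success), p = 0.47.
P(Y = 5) = (1−p)^4 · p = 0.078905 · 0.47 = 0.037085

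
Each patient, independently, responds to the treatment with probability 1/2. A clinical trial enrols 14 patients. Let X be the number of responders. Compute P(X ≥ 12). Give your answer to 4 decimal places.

0.0065

X ~ Binomial(14, 0.50); P(X ≥ 12) = Σ C(14,k) p^k (1−p)^(14−k) over k:
  k=12: C(14,12)·0.50^12·0.50^2 = 0.005554
  k=13: C(14,13)·0.50^13·0.50^1 = 0.000854
  k=14: C(14,14)·0.50^14·0.50^0 = 0.000061
Total = 0.006470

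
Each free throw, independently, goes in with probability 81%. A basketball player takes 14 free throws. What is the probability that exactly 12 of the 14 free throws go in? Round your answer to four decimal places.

0.2620

X ~ Binomial(n=14, p=0.81).
P(X=12) = C(14,12) · p^12 · (1−p)^2
= 91 · 0.079766 · 0.0361 = 0.262041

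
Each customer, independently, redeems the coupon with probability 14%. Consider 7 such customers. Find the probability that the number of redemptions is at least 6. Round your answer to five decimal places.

0.00005

X ~ Binomial(7, 0.14); P(X ≥ 6) = Σ C(7,k) p^k (1−p)^(7−k) over k:
  k=6: C(7,6)·0.14^6·0.86^1 = 0.0000453
  k=7: C(7,7)·0.14^7·0.86^0 = 0.0000011
Total = 0.0000464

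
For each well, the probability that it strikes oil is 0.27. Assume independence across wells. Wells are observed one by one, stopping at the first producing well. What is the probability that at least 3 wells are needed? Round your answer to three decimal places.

0.533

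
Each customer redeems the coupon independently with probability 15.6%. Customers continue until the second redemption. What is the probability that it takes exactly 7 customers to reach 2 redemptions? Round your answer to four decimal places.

0.0625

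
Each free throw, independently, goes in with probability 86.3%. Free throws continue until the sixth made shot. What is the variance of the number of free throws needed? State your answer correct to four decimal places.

Y = total free throws until the sixth success; negative binomial with r=6, p=0.863.
Var(Y) = r(1−p)/p² = 6·0.137 / 0.863² = 1.103698

1.1037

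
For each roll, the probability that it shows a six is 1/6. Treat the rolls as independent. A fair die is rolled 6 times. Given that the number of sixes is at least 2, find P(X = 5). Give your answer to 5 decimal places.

0.00244

X ~ Binomial(6, 0.166667). Want P(X=5 | X≥2) = P(X=5) / P(X≥2).
P(X=5) = C(6,5)·0.166667^5·0.833333^1 = 0.0006430
P(X≥2) = 1 − 0.3348980 − 0.4018776 = 0.2632245
Ratio = 0.0006430 / 0.2632245 = 0.0024428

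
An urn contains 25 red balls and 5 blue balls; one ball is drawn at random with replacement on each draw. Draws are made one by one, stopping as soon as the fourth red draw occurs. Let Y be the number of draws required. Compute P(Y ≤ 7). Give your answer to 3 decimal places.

Finishing within 7 draws ⇔ at least 4 successes in the first 7. With X ~ Binomial(7, 0.833333), P(Y ≤ 7) = 1 − P(X ≤ 3).
  k=0: C(7,0)·0.833333^0·0.166667^7 = 0.00000
  k=1: C(7,1)·0.833333^1·0.166667^6 = 0.00013
  k=2: C(7,2)·0.833333^2·0.166667^5 = 0.00188
  k=3: C(7,3)·0.833333^3·0.166667^4 = 0.01563
1 − 0.01763 = 0.98237

0.982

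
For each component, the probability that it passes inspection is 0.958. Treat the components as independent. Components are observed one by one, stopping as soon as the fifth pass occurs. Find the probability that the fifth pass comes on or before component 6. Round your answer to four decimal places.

0.9764

Finishing within 6 components ⇔ at least 5 successes in the first 6. With X ~ Binomial(6, 0.958), P(Y ≤ 6) = 1 − P(X ≤ 4).
  k=0: C(6,0)·0.958^0·0.042^6 = 0.000000
  k=1: C(6,1)·0.958^1·0.042^5 = 0.000001
  k=2: C(6,2)·0.958^2·0.042^4 = 0.000043
  k=3: C(6,3)·0.958^3·0.042^3 = 0.001303
  k=4: C(6,4)·0.958^4·0.042^2 = 0.022287
1 − 0.023633 = 0.976367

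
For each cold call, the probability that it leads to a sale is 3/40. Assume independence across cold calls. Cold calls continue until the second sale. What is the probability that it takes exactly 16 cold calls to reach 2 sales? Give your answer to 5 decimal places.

Y = trial on which the second success occurs; negative binomial, r=2, p=0.075.
P(Y=16) = C(15,1) · p^2 · (1−p)^14
= 15 · 0.005625 · 0.33573 = 0.0283268

0.02833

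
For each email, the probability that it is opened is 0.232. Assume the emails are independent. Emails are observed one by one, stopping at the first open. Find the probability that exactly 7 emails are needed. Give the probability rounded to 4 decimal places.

Geometric (trials to first success), p = 0.232.
P(Y = 7) = (1−p)^6 · p = 0.2052 · 0.232 = 0.047605

0.0476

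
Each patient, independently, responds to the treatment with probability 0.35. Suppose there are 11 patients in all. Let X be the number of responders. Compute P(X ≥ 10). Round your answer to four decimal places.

0.0002

X ~ Binomial(11, 0.35); P(X ≥ 10) = Σ C(11,k) p^k (1−p)^(11−k) over k:
  k=10: C(11,10)·0.35^10·0.65^1 = 0.000197
  k=11: C(11,11)·0.35^11·0.65^0 = 0.000010
Total = 0.000207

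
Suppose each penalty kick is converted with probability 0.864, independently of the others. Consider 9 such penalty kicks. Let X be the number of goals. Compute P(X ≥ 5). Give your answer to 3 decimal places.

0.996

X ~ Binomial(9, 0.864); P(X ≥ 5) = Σ C(9,k) p^k (1−p)^(9−k) over k:
  k=5: C(9,5)·0.864^5·0.136^4 = 0.02075
  k=6: C(9,6)·0.864^6·0.136^3 = 0.08790
  k=7: C(9,7)·0.864^7·0.136^2 = 0.23932
  k=8: C(9,8)·0.864^8·0.136^1 = 0.38009
  k=9: C(9,9)·0.864^9·0.136^0 = 0.26830
Total = 0.99637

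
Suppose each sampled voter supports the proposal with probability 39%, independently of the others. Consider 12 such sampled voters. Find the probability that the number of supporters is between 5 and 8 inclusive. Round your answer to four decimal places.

0.5206

X ~ Binomial(12, 0.39); P(5 ≤ X ≤ 8) = Σ C(12,k) p^k (1−p)^(12−k) over k:
  k=5: C(12,5)·0.39^5·0.61^7 = 0.224573
  k=6: C(12,6)·0.39^6·0.61^6 = 0.167509
  k=7: C(12,7)·0.39^7·0.61^5 = 0.091797
  k=8: C(12,8)·0.39^8·0.61^4 = 0.036681
Total = 0.520560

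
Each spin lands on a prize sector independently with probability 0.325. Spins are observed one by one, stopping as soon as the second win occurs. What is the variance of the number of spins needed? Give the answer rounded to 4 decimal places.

12.7811

Y = total spins until the second success; negative binomial with r=2, p=0.325.
Var(Y) = r(1−p)/p² = 2·0.675 / 0.325² = 12.781065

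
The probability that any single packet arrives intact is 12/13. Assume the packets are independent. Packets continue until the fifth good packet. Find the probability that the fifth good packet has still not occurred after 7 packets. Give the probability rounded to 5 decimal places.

Needing more than 7 packets ⇔ fewer than 5 successes in the first 7. With X ~ Binomial(7, 0.923077), P(Y > 7) = P(X ≤ 4).
  k=0: C(7,0)·0.923077^0·0.076923^7 = 0.0000000
  k=1: C(7,1)·0.923077^1·0.076923^6 = 0.0000013
  k=2: C(7,2)·0.923077^2·0.076923^5 = 0.0000482
  k=3: C(7,3)·0.923077^3·0.076923^4 = 0.0009638
  k=4: C(7,4)·0.923077^4·0.076923^3 = 0.0115662
P(X ≤ 4) = 0.0125796

0.01258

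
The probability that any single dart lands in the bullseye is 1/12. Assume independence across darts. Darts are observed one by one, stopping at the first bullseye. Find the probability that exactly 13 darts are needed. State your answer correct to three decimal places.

Geometric (trials to first success), p = 0.083333.
P(Y = 13) = (1−p)^12 · p = 0.352 · 0.083333 = 0.02933

0.029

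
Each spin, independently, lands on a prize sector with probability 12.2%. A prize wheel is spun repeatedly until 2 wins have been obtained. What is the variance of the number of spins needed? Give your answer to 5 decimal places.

117.97904

Y = total spins until the second success; negative binomial with r=2, p=0.122.
Var(Y) = r(1−p)/p² = 2·0.878 / 0.122² = 117.9790379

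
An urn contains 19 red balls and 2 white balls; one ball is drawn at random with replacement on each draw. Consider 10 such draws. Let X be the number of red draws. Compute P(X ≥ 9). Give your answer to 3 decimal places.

0.754

X ~ Binomial(10, 0.904762); P(X ≥ 9) = Σ C(10,k) p^k (1−p)^(10−k) over k:
  k=9: C(10,9)·0.904762^9·0.095238^1 = 0.38692
  k=10: C(10,10)·0.904762^10·0.095238^0 = 0.36757
Total = 0.75449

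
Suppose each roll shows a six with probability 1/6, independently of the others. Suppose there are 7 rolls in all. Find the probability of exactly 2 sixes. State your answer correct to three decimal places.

X ~ Binomial(n=7, p=0.166667).
P(X=2) = C(7,2) · p^2 · (1−p)^5
= 21 · 0.027778 · 0.40188 = 0.23443

0.234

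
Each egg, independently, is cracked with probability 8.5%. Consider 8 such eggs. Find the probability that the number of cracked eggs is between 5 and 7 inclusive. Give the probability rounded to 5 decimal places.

X ~ Binomial(8, 0.085); P(5 ≤ X ≤ 7) = Σ C(8,k) p^k (1−p)^(8−k) over k:
  k=5: C(8,5)·0.085^5·0.915^3 = 0.0001903
  k=6: C(8,6)·0.085^6·0.915^2 = 0.0000088
  k=7: C(8,7)·0.085^7·0.915^1 = 0.0000002
Total = 0.0001994

0.00020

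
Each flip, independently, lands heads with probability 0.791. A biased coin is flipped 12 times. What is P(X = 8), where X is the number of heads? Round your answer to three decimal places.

0.145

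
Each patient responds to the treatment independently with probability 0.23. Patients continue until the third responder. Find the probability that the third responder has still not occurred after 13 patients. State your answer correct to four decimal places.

Needing more than 13 patients ⇔ fewer than 3 successes in the first 13. With X ~ Binomial(13, 0.23), P(Y > 13) = P(X ≤ 2).
  k=0: C(13,0)·0.23^0·0.77^13 = 0.033449
  k=1: C(13,1)·0.23^1·0.77^12 = 0.129885
  k=2: C(13,2)·0.23^2·0.77^11 = 0.232781
P(X ≤ 2) = 0.396115

0.3961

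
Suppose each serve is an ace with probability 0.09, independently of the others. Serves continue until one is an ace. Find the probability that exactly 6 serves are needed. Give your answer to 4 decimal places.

Geometric (trials to first success), p = 0.09.
P(Y = 6) = (1−p)^5 · p = 0.62403 · 0.09 = 0.056163

0.0562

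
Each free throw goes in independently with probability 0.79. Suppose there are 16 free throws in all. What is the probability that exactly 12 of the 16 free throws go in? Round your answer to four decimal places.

0.2092

X ~ Binomial(n=16, p=0.79).
P(X=12) = C(16,12) · p^12 · (1−p)^4
= 1820 · 0.059092 · 0.0019448 = 0.209158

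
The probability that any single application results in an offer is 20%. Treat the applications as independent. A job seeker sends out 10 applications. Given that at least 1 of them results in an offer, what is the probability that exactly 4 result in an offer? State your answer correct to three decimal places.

X ~ Binomial(10, 0.20). Want P(X=4 | X≥1) = P(X=4) / P(X≥1).
P(X=4) = C(10,4)·0.20^4·0.80^6 = 0.08808
P(X≥1) = 1 − 0.10737 = 0.89263
Ratio = 0.08808 / 0.89263 = 0.09868

0.099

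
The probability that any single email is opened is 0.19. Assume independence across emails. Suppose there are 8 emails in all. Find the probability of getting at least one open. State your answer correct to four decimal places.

0.8147

P(at least one) = 1 − P(none) = 1 − (1 − 0.19)^8
= 1 − 0.185302 = 0.814698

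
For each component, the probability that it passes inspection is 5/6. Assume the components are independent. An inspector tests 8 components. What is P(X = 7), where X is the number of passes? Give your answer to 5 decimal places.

0.37211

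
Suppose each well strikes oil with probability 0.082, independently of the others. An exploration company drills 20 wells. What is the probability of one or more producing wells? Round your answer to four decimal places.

0.8193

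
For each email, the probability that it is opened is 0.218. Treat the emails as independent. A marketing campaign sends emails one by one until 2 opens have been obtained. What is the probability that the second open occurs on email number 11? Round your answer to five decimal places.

0.05197

Y = trial on which the second success occurs; negative binomial, r=2, p=0.218.
P(Y=11) = C(10,1) · p^2 · (1−p)^9
= 10 · 0.047524 · 0.10936 = 0.0519725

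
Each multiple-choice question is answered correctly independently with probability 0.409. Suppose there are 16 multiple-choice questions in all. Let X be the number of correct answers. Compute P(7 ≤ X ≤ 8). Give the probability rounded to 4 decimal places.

X ~ Binomial(16, 0.409); P(7 ≤ X ≤ 8) = Σ C(16,k) p^k (1−p)^(16−k) over k:
  k=7: C(16,7)·0.409^7·0.591^9 = 0.192653
  k=8: C(16,8)·0.409^8·0.591^8 = 0.149991
Total = 0.342644

0.3426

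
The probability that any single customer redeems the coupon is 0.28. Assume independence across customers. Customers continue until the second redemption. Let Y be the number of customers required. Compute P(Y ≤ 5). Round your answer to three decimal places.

0.430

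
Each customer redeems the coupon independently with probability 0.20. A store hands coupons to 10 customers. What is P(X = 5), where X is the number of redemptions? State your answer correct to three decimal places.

0.026

X ~ Binomial(n=10, p=0.20).
P(X=5) = C(10,5) · p^5 · (1−p)^5
= 252 · 0.00032 · 0.32768 = 0.02642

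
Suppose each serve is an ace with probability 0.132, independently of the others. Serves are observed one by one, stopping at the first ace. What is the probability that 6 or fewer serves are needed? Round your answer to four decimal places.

Y = number of serves to the first success; geometric, p = 0.132.
P(Y ≤ 6) = 1 − (1−p)^6 = 1 − 0.427679 = 0.572321

0.5723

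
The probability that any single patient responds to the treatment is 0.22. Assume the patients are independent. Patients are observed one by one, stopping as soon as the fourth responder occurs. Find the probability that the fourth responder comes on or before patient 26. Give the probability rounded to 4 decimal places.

0.8552

Finishing within 26 patients ⇔ at least 4 successes in the first 26. With X ~ Binomial(26, 0.22), P(Y ≤ 26) = 1 − P(X ≤ 3).
  k=0: C(26,0)·0.22^0·0.78^26 = 0.001565
  k=1: C(26,1)·0.22^1·0.78^25 = 0.011475
  k=2: C(26,2)·0.22^2·0.78^24 = 0.040458
  k=3: C(26,3)·0.22^3·0.78^23 = 0.091289
1 − 0.144786 = 0.855214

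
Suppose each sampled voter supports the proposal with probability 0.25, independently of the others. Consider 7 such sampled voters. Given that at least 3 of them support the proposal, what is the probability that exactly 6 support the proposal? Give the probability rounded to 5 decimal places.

0.00526

X ~ Binomial(7, 0.25). Want P(X=6 | X≥3) = P(X=6) / P(X≥3).
P(X=6) = C(7,6)·0.25^6·0.75^1 = 0.0012817
P(X≥3) = 1 − 0.1334839 − 0.3114624 − 0.3114624 = 0.2435913
Ratio = 0.0012817 / 0.2435913 = 0.0052618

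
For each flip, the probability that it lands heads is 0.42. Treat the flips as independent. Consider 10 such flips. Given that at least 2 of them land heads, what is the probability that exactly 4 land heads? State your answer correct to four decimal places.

0.2579

X ~ Binomial(10, 0.42). Want P(X=4 | X≥2) = P(X=4) / P(X≥2).
P(X=4) = C(10,4)·0.42^4·0.58^6 = 0.248762
P(X≥2) = 1 − 0.004308 − 0.031196 = 0.964496
Ratio = 0.248762 / 0.964496 = 0.257919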